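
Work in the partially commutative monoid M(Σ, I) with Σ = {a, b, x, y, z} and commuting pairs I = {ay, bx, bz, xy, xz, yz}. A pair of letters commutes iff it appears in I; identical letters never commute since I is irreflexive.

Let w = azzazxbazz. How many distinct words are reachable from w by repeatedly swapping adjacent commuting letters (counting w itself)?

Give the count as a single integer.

6

piece 0:a — minimal
piece 1:z rests on {0:a}
piece 2:z rests on {1:z}
piece 3:a rests on {2:z}
piece 4:z rests on {3:a}
piece 5:x rests on {3:a}
piece 6:b rests on {3:a}
piece 7:a rests on {4:z, 5:x, 6:b}
piece 8:z rests on {7:a}
piece 9:z rests on {8:z}
minimal pieces: {0:a}
ways to finish when only these pieces remain (= sum over removing one remaining piece with nothing left below it):
  1 left: {9}→1
  2 left: {8,9}→1
  3 left: {7,8,9}→1
  4 left: {4,7,8,9}→1  {5,7,8,9}→1  {6,7,8,9}→1
  5 left: {4,5,7,8,9}→2  {4,6,7,8,9}→2  {5,6,7,8,9}→2
  6 left: {4,5,6,7,8,9}→6
  7 left: {3,4,5,6,7,8,9}→6
  8 left: {2,3,4,5,6,7,8,9}→6
  placing 0:a first → 6 extensions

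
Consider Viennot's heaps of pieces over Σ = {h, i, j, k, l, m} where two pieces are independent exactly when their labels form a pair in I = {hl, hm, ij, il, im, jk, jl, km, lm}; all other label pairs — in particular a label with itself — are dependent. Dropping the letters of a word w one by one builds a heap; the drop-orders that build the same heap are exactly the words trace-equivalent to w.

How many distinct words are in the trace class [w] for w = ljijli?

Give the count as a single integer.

piece 0:l — minimal
piece 1:j — minimal
piece 2:i — minimal
piece 3:j rests on {1:j}
piece 4:l rests on {0:l}
piece 5:i rests on {2:i}
minimal pieces: {0:l, 1:j, 2:i}
ways to finish when only these pieces remain (= sum over removing one remaining piece with nothing left below it):
  1 left: {3}→1  {4}→1  {5}→1
  2 left: {0,4}→1  {1,3}→1  {2,5}→1  {3,4}→2  {3,5}→2  {4,5}→2
  3 left: {0,3,4}→3  {0,4,5}→3  {1,3,4}→3  {1,3,5}→3  {2,3,5}→3  {2,4,5}→3  {3,4,5}→6
  4 left: {0,1,3,4}→6  {0,2,4,5}→6  {0,3,4,5}→12  {1,2,3,5}→6  {1,3,4,5}→12  {2,3,4,5}→12
  placing 0:l first → 30 extensions
  placing 1:j first → 30 extensions
  placing 2:i first → 30 extensions
total linear extensions = 90

90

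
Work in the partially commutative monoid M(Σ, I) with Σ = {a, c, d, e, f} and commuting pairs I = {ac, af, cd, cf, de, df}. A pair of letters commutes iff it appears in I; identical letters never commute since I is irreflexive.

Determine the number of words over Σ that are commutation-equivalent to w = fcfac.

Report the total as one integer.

30

0(f) covers ∅
1(c) covers ∅
2(f) covers 0:f
3(a) covers ∅
4(c) covers 1:c
floor of heap: 0:f, 1:c, 3:a
completions by unplaced set U, small U first (add the entries for U minus each lowest piece of U):
  |U|=1: {2}:1  {3}:1  {4}:1
  |U|=2: {0,2}:1  {1,4}:1  {2,3}:2  {2,4}:2  {3,4}:2
  |U|=3: {0,2,3}:3  {0,2,4}:3  {1,2,4}:3  {1,3,4}:3  {2,3,4}:6
  start at 0(f): 12
  start at 1(c): 12
  start at 3(a): 6
sum over floor = 30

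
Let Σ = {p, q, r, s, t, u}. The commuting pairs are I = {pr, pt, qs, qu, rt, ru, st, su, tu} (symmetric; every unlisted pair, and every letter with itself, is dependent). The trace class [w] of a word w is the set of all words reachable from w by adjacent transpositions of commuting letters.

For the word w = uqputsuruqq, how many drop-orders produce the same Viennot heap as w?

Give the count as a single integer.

0(u) covers ∅
1(q) covers ∅
2(p) covers 0:u, 1:q
3(u) covers 2:p
4(t) covers 1:q
5(s) covers 2:p
6(u) covers 3:u
7(r) covers 5:s
8(u) covers 6:u
9(q) covers 4:t, 7:r
10(q) covers 9:q
floor of heap: 0:u, 1:q
completions by unplaced set U, small U first (add the entries for U minus each lowest piece of U):
  |U|=1: {8}:1  {10}:1
  |U|=2: {6,8}:1  {8,10}:2  {9,10}:1
  |U|=3: {3,6,8}:1  {4,9,10}:1  {6,8,10}:3  {7,9,10}:1  {8,9,10}:3
  |U|=4: {3,6,8,10}:4  {4,7,9,10}:2  {4,8,9,10}:4  {5,7,9,10}:1  {6,8,9,10}:6  {7,8,9,10}:4
  |U|=5: {3,6,8,9,10}:10  {4,5,7,9,10}:3  {4,6,8,9,10}:10  {4,7,8,9,10}:10  {5,7,8,9,10}:5  {6,7,8,9,10}:10
  |U|=6: {3,4,6,8,9,10}:20  {3,6,7,8,9,10}:20  {4,5,7,8,9,10}:18  {4,6,7,8,9,10}:30  {5,6,7,8,9,10}:15
  |U|=7: {3,4,6,7,8,9,10}:70  {3,5,6,7,8,9,10}:35  {4,5,6,7,8,9,10}:63
  |U|=8: {2,3,5,6,7,8,9,10}:35  {3,4,5,6,7,8,9,10}:168
  |U|=9: {0,2,3,5,6,7,8,9,10}:35  {2,3,4,5,6,7,8,9,10}:203
  start at 0(u): 203
  start at 1(q): 238
sum over floor = 441

441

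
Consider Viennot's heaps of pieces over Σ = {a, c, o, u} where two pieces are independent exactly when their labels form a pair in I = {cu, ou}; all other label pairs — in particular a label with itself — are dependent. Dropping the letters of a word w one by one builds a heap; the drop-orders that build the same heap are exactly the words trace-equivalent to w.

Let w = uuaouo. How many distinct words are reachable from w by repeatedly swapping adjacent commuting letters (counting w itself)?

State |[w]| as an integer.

3

drop 0:u onto floor
drop 1:u onto {0:u}
drop 2:a onto {1:u}
drop 3:o onto {2:a}
drop 4:u onto {2:a}
drop 5:o onto {3:o}
ground layer = {0:u}
drop-orders for the pieces not yet dropped (sum over which currently-grounded one goes next):
  1 to go: {4} 1  {5} 1
  2 to go: {3,5} 1  {4,5} 2
  3 to go: {3,4,5} 3
  4 to go: {2,3,4,5} 3
  if 0:u drops first: 3 orders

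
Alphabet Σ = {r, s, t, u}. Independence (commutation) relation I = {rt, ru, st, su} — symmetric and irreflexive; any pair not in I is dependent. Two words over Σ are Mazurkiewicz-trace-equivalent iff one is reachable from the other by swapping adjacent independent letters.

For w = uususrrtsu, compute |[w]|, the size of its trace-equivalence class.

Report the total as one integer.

piece 0:u — minimal
piece 1:u rests on {0:u}
piece 2:s — minimal
piece 3:u rests on {1:u}
piece 4:s rests on {2:s}
piece 5:r rests on {4:s}
piece 6:r rests on {5:r}
piece 7:t rests on {3:u}
piece 8:s rests on {6:r}
piece 9:u rests on {7:t}
minimal pieces: {0:u, 2:s}
ways to finish when only these pieces remain (= sum over removing one remaining piece with nothing left below it):
  1 left: {8}→1  {9}→1
  2 left: {6,8}→1  {7,9}→1  {8,9}→2
  3 left: {3,7,9}→1  {5,6,8}→1  {6,8,9}→3  {7,8,9}→3
  4 left: {1,3,7,9}→1  {3,7,8,9}→4  {4,5,6,8}→1  {5,6,8,9}→4  {6,7,8,9}→6
  5 left: {0,1,3,7,9}→1  {1,3,7,8,9}→5  {2,4,5,6,8}→1  {3,6,7,8,9}→10  {4,5,6,8,9}→5  {5,6,7,8,9}→10
  6 left: {0,1,3,7,8,9}→6  {1,3,6,7,8,9}→15  {2,4,5,6,8,9}→6  {3,5,6,7,8,9}→20  {4,5,6,7,8,9}→15
  7 left: {0,1,3,6,7,8,9}→21  {1,3,5,6,7,8,9}→35  {2,4,5,6,7,8,9}→21  {3,4,5,6,7,8,9}→35
  8 left: {0,1,3,5,6,7,8,9}→56  {1,3,4,5,6,7,8,9}→70  {2,3,4,5,6,7,8,9}→56
  placing 0:u first → 126 extensions
  placing 2:s first → 126 extensions
total linear extensions = 252

252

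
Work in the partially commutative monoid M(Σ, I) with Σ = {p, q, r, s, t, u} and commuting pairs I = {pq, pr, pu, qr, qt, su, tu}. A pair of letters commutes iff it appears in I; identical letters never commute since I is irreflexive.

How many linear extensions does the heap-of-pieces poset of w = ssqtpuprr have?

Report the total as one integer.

31

#0=s has no predecessor
#1=s depends on [0:s]
#2=q depends on [1:s]
#3=t depends on [1:s]
#4=p depends on [3:t]
#5=u depends on [2:q]
#6=p depends on [4:p]
#7=r depends on [3:t, 5:u]
#8=r depends on [7:r]
sources: [0:s]
N(rest) = Σ N(rest − s) over sources s of rest; N(one piece) = 1:
  size 1 → [6]=1  [8]=1
  size 2 → [4,6]=1  [6,8]=2  [7,8]=1
  size 3 → [4,6,8]=3  [5,7,8]=1  [6,7,8]=3
  size 4 → [2,5,7,8]=1  [4,6,7,8]=6  [5,6,7,8]=4
  size 5 → [2,5,6,7,8]=5  [3,4,6,7,8]=6  [4,5,6,7,8]=10
  size 6 → [2,4,5,6,7,8]=15  [3,4,5,6,7,8]=16
  size 7 → [2,3,4,5,6,7,8]=31
  first=0(s) contributes 31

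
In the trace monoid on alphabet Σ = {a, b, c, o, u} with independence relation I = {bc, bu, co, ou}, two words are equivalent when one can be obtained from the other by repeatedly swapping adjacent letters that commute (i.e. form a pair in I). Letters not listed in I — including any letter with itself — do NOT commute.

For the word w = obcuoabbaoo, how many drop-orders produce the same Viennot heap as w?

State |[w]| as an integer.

0(o) covers ∅
1(b) covers 0:o
2(c) covers ∅
3(u) covers 2:c
4(o) covers 1:b
5(a) covers 3:u, 4:o
6(b) covers 5:a
7(b) covers 6:b
8(a) covers 7:b
9(o) covers 8:a
10(o) covers 9:o
floor of heap: 0:o, 2:c
completions by unplaced set U, small U first (add the entries for U minus each lowest piece of U):
  |U|=1: {10}:1
  |U|=2: {9,10}:1
  |U|=3: {8,9,10}:1
  |U|=4: {7,8,9,10}:1
  |U|=5: {6,7,8,9,10}:1
  |U|=6: {5,6,7,8,9,10}:1
  |U|=7: {3,5,6,7,8,9,10}:1  {4,5,6,7,8,9,10}:1
  |U|=8: {1,4,5,6,7,8,9,10}:1  {2,3,5,6,7,8,9,10}:1  {3,4,5,6,7,8,9,10}:2
  |U|=9: {0,1,4,5,6,7,8,9,10}:1  {1,3,4,5,6,7,8,9,10}:3  {2,3,4,5,6,7,8,9,10}:3
  start at 0(o): 6
  start at 2(c): 4
sum over floor = 10

10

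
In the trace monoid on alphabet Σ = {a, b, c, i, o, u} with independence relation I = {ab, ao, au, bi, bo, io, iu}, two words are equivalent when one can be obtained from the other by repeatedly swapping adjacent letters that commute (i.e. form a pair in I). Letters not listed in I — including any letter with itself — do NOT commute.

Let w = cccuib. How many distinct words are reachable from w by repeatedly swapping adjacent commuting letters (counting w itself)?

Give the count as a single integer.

#0=c has no predecessor
#1=c depends on [0:c]
#2=c depends on [1:c]
#3=u depends on [2:c]
#4=i depends on [2:c]
#5=b depends on [3:u]
sources: [0:c]
N(rest) = Σ N(rest − s) over sources s of rest; N(one piece) = 1:
  size 1 → [4]=1  [5]=1
  size 2 → [3,5]=1  [4,5]=2
  size 3 → [3,4,5]=3
  size 4 → [2,3,4,5]=3
  first=0(c) contributes 3

3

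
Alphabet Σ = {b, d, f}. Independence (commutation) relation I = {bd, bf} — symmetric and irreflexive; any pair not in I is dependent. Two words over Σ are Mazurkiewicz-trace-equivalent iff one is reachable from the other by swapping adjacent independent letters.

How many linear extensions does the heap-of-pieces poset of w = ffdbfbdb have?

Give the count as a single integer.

56

piece 0:f — minimal
piece 1:f rests on {0:f}
piece 2:d rests on {1:f}
piece 3:b — minimal
piece 4:f rests on {2:d}
piece 5:b rests on {3:b}
piece 6:d rests on {4:f}
piece 7:b rests on {5:b}
minimal pieces: {0:f, 3:b}
ways to finish when only these pieces remain (= sum over removing one remaining piece with nothing left below it):
  1 left: {6}→1  {7}→1
  2 left: {4,6}→1  {5,7}→1  {6,7}→2
  3 left: {2,4,6}→1  {3,5,7}→1  {4,6,7}→3  {5,6,7}→3
  4 left: {1,2,4,6}→1  {2,4,6,7}→4  {3,5,6,7}→4  {4,5,6,7}→6
  5 left: {0,1,2,4,6}→1  {1,2,4,6,7}→5  {2,4,5,6,7}→10  {3,4,5,6,7}→10
  6 left: {0,1,2,4,6,7}→6  {1,2,4,5,6,7}→15  {2,3,4,5,6,7}→20
  placing 0:f first → 35 extensions
  placing 3:b first → 21 extensions
total linear extensions = 56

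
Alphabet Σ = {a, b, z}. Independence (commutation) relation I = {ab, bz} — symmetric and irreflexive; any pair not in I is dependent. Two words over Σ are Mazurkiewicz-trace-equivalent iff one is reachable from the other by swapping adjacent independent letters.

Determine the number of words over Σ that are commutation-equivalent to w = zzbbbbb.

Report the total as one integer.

21

drop 0:z onto floor
drop 1:z onto {0:z}
drop 2:b onto floor
drop 3:b onto {2:b}
drop 4:b onto {3:b}
drop 5:b onto {4:b}
drop 6:b onto {5:b}
ground layer = {0:z, 2:b}
drop-orders for the pieces not yet dropped (sum over which currently-grounded one goes next):
  1 to go: {1} 1  {6} 1
  2 to go: {0,1} 1  {1,6} 2  {5,6} 1
  3 to go: {0,1,6} 3  {1,5,6} 3  {4,5,6} 1
  4 to go: {0,1,5,6} 6  {1,4,5,6} 4  {3,4,5,6} 1
  5 to go: {0,1,4,5,6} 10  {1,3,4,5,6} 5  {2,3,4,5,6} 1
  if 0:z drops first: 6 orders
  if 2:b drops first: 15 orders
heap linearizations: 21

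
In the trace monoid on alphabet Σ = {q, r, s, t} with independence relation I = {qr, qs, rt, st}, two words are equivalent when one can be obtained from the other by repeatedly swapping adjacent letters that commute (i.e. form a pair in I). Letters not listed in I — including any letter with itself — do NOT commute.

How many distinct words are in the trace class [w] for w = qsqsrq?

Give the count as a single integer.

20

drop 0:q onto floor
drop 1:s onto floor
drop 2:q onto {0:q}
drop 3:s onto {1:s}
drop 4:r onto {3:s}
drop 5:q onto {2:q}
ground layer = {0:q, 1:s}
drop-orders for the pieces not yet dropped (sum over which currently-grounded one goes next):
  1 to go: {4} 1  {5} 1
  2 to go: {2,5} 1  {3,4} 1  {4,5} 2
  3 to go: {0,2,5} 1  {1,3,4} 1  {2,4,5} 3  {3,4,5} 3
  4 to go: {0,2,4,5} 4  {1,3,4,5} 4  {2,3,4,5} 6
  if 0:q drops first: 10 orders
  if 1:s drops first: 10 orders
heap linearizations: 20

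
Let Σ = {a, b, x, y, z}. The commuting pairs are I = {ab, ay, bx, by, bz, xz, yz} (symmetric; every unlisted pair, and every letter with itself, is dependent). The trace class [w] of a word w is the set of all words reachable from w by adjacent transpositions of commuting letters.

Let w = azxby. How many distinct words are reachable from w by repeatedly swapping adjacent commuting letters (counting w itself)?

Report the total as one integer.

15

piece 0:a — minimal
piece 1:z rests on {0:a}
piece 2:x rests on {0:a}
piece 3:b — minimal
piece 4:y rests on {2:x}
minimal pieces: {0:a, 3:b}
ways to finish when only these pieces remain (= sum over removing one remaining piece with nothing left below it):
  1 left: {1}→1  {3}→1  {4}→1
  2 left: {1,3}→2  {1,4}→2  {2,4}→1  {3,4}→2
  3 left: {1,2,4}→3  {1,3,4}→6  {2,3,4}→3
  placing 0:a first → 12 extensions
  placing 3:b first → 3 extensions
total linear extensions = 15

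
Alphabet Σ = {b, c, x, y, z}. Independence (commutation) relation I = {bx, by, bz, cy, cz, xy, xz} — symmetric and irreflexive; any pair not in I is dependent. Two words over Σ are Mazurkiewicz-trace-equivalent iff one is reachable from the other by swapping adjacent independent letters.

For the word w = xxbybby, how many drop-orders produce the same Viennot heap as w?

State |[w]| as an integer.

210

piece 0:x — minimal
piece 1:x rests on {0:x}
piece 2:b — minimal
piece 3:y — minimal
piece 4:b rests on {2:b}
piece 5:b rests on {4:b}
piece 6:y rests on {3:y}
minimal pieces: {0:x, 2:b, 3:y}
ways to finish when only these pieces remain (= sum over removing one remaining piece with nothing left below it):
  1 left: {1}→1  {5}→1  {6}→1
  2 left: {0,1}→1  {1,5}→2  {1,6}→2  {3,6}→1  {4,5}→1  {5,6}→2
  3 left: {0,1,5}→3  {0,1,6}→3  {1,3,6}→3  {1,4,5}→3  {1,5,6}→6  {2,4,5}→1  {3,5,6}→3  {4,5,6}→3
  4 left: {0,1,3,6}→6  {0,1,4,5}→6  {0,1,5,6}→12  {1,2,4,5}→4  {1,3,5,6}→12  {1,4,5,6}→12  {2,4,5,6}→4  {3,4,5,6}→6
  5 left: {0,1,2,4,5}→10  {0,1,3,5,6}→30  {0,1,4,5,6}→30  {1,2,4,5,6}→20  {1,3,4,5,6}→30  {2,3,4,5,6}→10
  placing 0:x first → 60 extensions
  placing 2:b first → 90 extensions
  placing 3:y first → 60 extensions
total linear extensions = 210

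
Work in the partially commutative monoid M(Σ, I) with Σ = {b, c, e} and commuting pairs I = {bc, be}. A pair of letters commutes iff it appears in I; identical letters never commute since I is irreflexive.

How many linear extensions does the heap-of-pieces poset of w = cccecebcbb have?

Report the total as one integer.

120

drop 0:c onto floor
drop 1:c onto {0:c}
drop 2:c onto {1:c}
drop 3:e onto {2:c}
drop 4:c onto {3:e}
drop 5:e onto {4:c}
drop 6:b onto floor
drop 7:c onto {5:e}
drop 8:b onto {6:b}
drop 9:b onto {8:b}
ground layer = {0:c, 6:b}
drop-orders for the pieces not yet dropped (sum over which currently-grounded one goes next):
  1 to go: {7} 1  {9} 1
  2 to go: {5,7} 1  {7,9} 2  {8,9} 1
  3 to go: {4,5,7} 1  {5,7,9} 3  {6,8,9} 1  {7,8,9} 3
  4 to go: {3,4,5,7} 1  {4,5,7,9} 4  {5,7,8,9} 6  {6,7,8,9} 4
  5 to go: {2,3,4,5,7} 1  {3,4,5,7,9} 5  {4,5,7,8,9} 10  {5,6,7,8,9} 10
  6 to go: {1,2,3,4,5,7} 1  {2,3,4,5,7,9} 6  {3,4,5,7,8,9} 15  {4,5,6,7,8,9} 20
  7 to go: {0,1,2,3,4,5,7} 1  {1,2,3,4,5,7,9} 7  {2,3,4,5,7,8,9} 21  {3,4,5,6,7,8,9} 35
  8 to go: {0,1,2,3,4,5,7,9} 8  {1,2,3,4,5,7,8,9} 28  {2,3,4,5,6,7,8,9} 56
  if 0:c drops first: 84 orders
  if 6:b drops first: 36 orders
heap linearizations: 120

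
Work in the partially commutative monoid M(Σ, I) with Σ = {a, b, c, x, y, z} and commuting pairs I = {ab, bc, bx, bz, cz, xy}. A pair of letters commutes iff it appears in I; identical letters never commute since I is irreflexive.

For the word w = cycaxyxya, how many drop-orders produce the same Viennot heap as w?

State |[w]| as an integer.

#0=c has no predecessor
#1=y depends on [0:c]
#2=c depends on [1:y]
#3=a depends on [2:c]
#4=x depends on [3:a]
#5=y depends on [3:a]
#6=x depends on [4:x]
#7=y depends on [5:y]
#8=a depends on [6:x, 7:y]
sources: [0:c]
N(rest) = Σ N(rest − s) over sources s of rest; N(one piece) = 1:
  size 1 → [8]=1
  size 2 → [6,8]=1  [7,8]=1
  size 3 → [4,6,8]=1  [5,7,8]=1  [6,7,8]=2
  size 4 → [4,6,7,8]=3  [5,6,7,8]=3
  size 5 → [4,5,6,7,8]=6
  size 6 → [3,4,5,6,7,8]=6
  size 7 → [2,3,4,5,6,7,8]=6
  first=0(c) contributes 6

6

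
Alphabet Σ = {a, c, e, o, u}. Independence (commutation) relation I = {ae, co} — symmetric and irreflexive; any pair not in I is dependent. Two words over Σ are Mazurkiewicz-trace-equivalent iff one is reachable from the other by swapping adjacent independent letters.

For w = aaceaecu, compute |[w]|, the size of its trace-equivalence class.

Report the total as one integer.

#0=a has no predecessor
#1=a depends on [0:a]
#2=c depends on [1:a]
#3=e depends on [2:c]
#4=a depends on [2:c]
#5=e depends on [3:e]
#6=c depends on [4:a, 5:e]
#7=u depends on [6:c]
sources: [0:a]
N(rest) = Σ N(rest − s) over sources s of rest; N(one piece) = 1:
  size 1 → [7]=1
  size 2 → [6,7]=1
  size 3 → [4,6,7]=1  [5,6,7]=1
  size 4 → [3,5,6,7]=1  [4,5,6,7]=2
  size 5 → [3,4,5,6,7]=3
  size 6 → [2,3,4,5,6,7]=3
  first=0(a) contributes 3

3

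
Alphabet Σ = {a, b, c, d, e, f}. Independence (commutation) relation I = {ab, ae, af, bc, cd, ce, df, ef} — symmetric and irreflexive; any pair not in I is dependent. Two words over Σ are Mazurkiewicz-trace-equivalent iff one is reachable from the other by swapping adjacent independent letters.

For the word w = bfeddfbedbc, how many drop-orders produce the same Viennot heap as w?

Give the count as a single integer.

60

drop 0:b onto floor
drop 1:f onto {0:b}
drop 2:e onto {0:b}
drop 3:d onto {2:e}
drop 4:d onto {3:d}
drop 5:f onto {1:f}
drop 6:b onto {4:d, 5:f}
drop 7:e onto {6:b}
drop 8:d onto {7:e}
drop 9:b onto {8:d}
drop 10:c onto {5:f}
ground layer = {0:b}
drop-orders for the pieces not yet dropped (sum over which currently-grounded one goes next):
  1 to go: {9} 1  {10} 1
  2 to go: {8,9} 1  {9,10} 2
  3 to go: {7,8,9} 1  {8,9,10} 3
  4 to go: {6,7,8,9} 1  {7,8,9,10} 4
  5 to go: {4,6,7,8,9} 1  {6,7,8,9,10} 5
  6 to go: {3,4,6,7,8,9} 1  {4,6,7,8,9,10} 6  {5,6,7,8,9,10} 5
  7 to go: {1,5,6,7,8,9,10} 5  {2,3,4,6,7,8,9} 1  {3,4,6,7,8,9,10} 7  {4,5,6,7,8,9,10} 11
  8 to go: {1,4,5,6,7,8,9,10} 16  {2,3,4,6,7,8,9,10} 8  {3,4,5,6,7,8,9,10} 18
  9 to go: {1,3,4,5,6,7,8,9,10} 34  {2,3,4,5,6,7,8,9,10} 26
  if 0:b drops first: 60 orders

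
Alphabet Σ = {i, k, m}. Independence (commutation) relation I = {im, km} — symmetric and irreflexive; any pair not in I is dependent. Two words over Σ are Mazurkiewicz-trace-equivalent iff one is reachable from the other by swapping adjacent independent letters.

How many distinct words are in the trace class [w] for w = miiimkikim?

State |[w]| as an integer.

drop 0:m onto floor
drop 1:i onto floor
drop 2:i onto {1:i}
drop 3:i onto {2:i}
drop 4:m onto {0:m}
drop 5:k onto {3:i}
drop 6:i onto {5:k}
drop 7:k onto {6:i}
drop 8:i onto {7:k}
drop 9:m onto {4:m}
ground layer = {0:m, 1:i}
drop-orders for the pieces not yet dropped (sum over which currently-grounded one goes next):
  1 to go: {8} 1  {9} 1
  2 to go: {4,9} 1  {7,8} 1  {8,9} 2
  3 to go: {0,4,9} 1  {4,8,9} 3  {6,7,8} 1  {7,8,9} 3
  4 to go: {0,4,8,9} 4  {4,7,8,9} 6  {5,6,7,8} 1  {6,7,8,9} 4
  5 to go: {0,4,7,8,9} 10  {3,5,6,7,8} 1  {4,6,7,8,9} 10  {5,6,7,8,9} 5
  6 to go: {0,4,6,7,8,9} 20  {2,3,5,6,7,8} 1  {3,5,6,7,8,9} 6  {4,5,6,7,8,9} 15
  7 to go: {0,4,5,6,7,8,9} 35  {1,2,3,5,6,7,8} 1  {2,3,5,6,7,8,9} 7  {3,4,5,6,7,8,9} 21
  8 to go: {0,3,4,5,6,7,8,9} 56  {1,2,3,5,6,7,8,9} 8  {2,3,4,5,6,7,8,9} 28
  if 0:m drops first: 36 orders
  if 1:i drops first: 84 orders
heap linearizations: 120

120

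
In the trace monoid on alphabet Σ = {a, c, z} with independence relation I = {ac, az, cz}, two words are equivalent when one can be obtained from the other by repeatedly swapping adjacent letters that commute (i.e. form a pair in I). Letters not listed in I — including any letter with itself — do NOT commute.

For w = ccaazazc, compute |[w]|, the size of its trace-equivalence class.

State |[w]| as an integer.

drop 0:c onto floor
drop 1:c onto {0:c}
drop 2:a onto floor
drop 3:a onto {2:a}
drop 4:z onto floor
drop 5:a onto {3:a}
drop 6:z onto {4:z}
drop 7:c onto {1:c}
ground layer = {0:c, 2:a, 4:z}
drop-orders for the pieces not yet dropped (sum over which currently-grounded one goes next):
  1 to go: {5} 1  {6} 1  {7} 1
  2 to go: {1,7} 1  {3,5} 1  {4,6} 1  {5,6} 2  {5,7} 2  {6,7} 2
  3 to go: {0,1,7} 1  {1,5,7} 3  {1,6,7} 3  {2,3,5} 1  {3,5,6} 3  {3,5,7} 3  {4,5,6} 3  {4,6,7} 3  {5,6,7} 6
  4 to go: {0,1,5,7} 4  {0,1,6,7} 4  {1,3,5,7} 6  {1,4,6,7} 6  {1,5,6,7} 12  {2,3,5,6} 4  {2,3,5,7} 4  {3,4,5,6} 6  {3,5,6,7} 12  {4,5,6,7} 12
  5 to go: {0,1,3,5,7} 10  {0,1,4,6,7} 10  {0,1,5,6,7} 20  {1,2,3,5,7} 10  {1,3,5,6,7} 30  {1,4,5,6,7} 30  {2,3,4,5,6} 10  {2,3,5,6,7} 20  {3,4,5,6,7} 30
  6 to go: {0,1,2,3,5,7} 20  {0,1,3,5,6,7} 60  {0,1,4,5,6,7} 60  {1,2,3,5,6,7} 60  {1,3,4,5,6,7} 90  {2,3,4,5,6,7} 60
  if 0:c drops first: 210 orders
  if 2:a drops first: 210 orders
  if 4:z drops first: 140 orders
heap linearizations: 560

560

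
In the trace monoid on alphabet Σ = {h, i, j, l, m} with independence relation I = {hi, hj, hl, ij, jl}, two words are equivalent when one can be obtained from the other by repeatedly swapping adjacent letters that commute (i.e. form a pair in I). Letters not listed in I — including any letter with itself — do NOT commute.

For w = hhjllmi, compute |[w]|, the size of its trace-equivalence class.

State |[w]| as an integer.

#0=h has no predecessor
#1=h depends on [0:h]
#2=j has no predecessor
#3=l has no predecessor
#4=l depends on [3:l]
#5=m depends on [1:h, 2:j, 4:l]
#6=i depends on [5:m]
sources: [0:h, 2:j, 3:l]
N(rest) = Σ N(rest − s) over sources s of rest; N(one piece) = 1:
  size 1 → [6]=1
  size 2 → [5,6]=1
  size 3 → [1,5,6]=1  [2,5,6]=1  [4,5,6]=1
  size 4 → [0,1,5,6]=1  [1,2,5,6]=2  [1,4,5,6]=2  [2,4,5,6]=2  [3,4,5,6]=1
  size 5 → [0,1,2,5,6]=3  [0,1,4,5,6]=3  [1,2,4,5,6]=6  [1,3,4,5,6]=3  [2,3,4,5,6]=3
  first=0(h) contributes 12
  first=2(j) contributes 6
  first=3(l) contributes 12
|[w]| = 30

30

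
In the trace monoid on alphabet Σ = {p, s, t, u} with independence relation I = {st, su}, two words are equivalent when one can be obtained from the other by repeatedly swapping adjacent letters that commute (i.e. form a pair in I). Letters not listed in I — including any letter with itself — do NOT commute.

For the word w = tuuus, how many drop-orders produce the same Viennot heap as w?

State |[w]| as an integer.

0(t) covers ∅
1(u) covers 0:t
2(u) covers 1:u
3(u) covers 2:u
4(s) covers ∅
floor of heap: 0:t, 4:s
completions by unplaced set U, small U first (add the entries for U minus each lowest piece of U):
  |U|=1: {3}:1  {4}:1
  |U|=2: {2,3}:1  {3,4}:2
  |U|=3: {1,2,3}:1  {2,3,4}:3
  start at 0(t): 4
  start at 4(s): 1
sum over floor = 5

5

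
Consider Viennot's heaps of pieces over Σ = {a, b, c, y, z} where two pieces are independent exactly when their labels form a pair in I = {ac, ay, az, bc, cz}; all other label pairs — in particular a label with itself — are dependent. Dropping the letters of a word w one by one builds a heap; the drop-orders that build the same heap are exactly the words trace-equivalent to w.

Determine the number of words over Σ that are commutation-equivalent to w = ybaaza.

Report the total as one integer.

#0=y has no predecessor
#1=b depends on [0:y]
#2=a depends on [1:b]
#3=a depends on [2:a]
#4=z depends on [1:b]
#5=a depends on [3:a]
sources: [0:y]
N(rest) = Σ N(rest − s) over sources s of rest; N(one piece) = 1:
  size 1 → [4]=1  [5]=1
  size 2 → [3,5]=1  [4,5]=2
  size 3 → [2,3,5]=1  [3,4,5]=3
  size 4 → [2,3,4,5]=4
  first=0(y) contributes 4

4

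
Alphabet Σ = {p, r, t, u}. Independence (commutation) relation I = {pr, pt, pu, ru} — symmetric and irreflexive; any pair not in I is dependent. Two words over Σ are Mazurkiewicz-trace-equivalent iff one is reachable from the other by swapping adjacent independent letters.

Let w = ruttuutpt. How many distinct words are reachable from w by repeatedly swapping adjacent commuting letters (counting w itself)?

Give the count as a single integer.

18

piece 0:r — minimal
piece 1:u — minimal
piece 2:t rests on {0:r, 1:u}
piece 3:t rests on {2:t}
piece 4:u rests on {3:t}
piece 5:u rests on {4:u}
piece 6:t rests on {5:u}
piece 7:p — minimal
piece 8:t rests on {6:t}
minimal pieces: {0:r, 1:u, 7:p}
ways to finish when only these pieces remain (= sum over removing one remaining piece with nothing left below it):
  1 left: {7}→1  {8}→1
  2 left: {6,8}→1  {7,8}→2
  3 left: {5,6,8}→1  {6,7,8}→3
  4 left: {4,5,6,8}→1  {5,6,7,8}→4
  5 left: {3,4,5,6,8}→1  {4,5,6,7,8}→5
  6 left: {2,3,4,5,6,8}→1  {3,4,5,6,7,8}→6
  7 left: {0,2,3,4,5,6,8}→1  {1,2,3,4,5,6,8}→1  {2,3,4,5,6,7,8}→7
  placing 0:r first → 8 extensions
  placing 1:u first → 8 extensions
  placing 7:p first → 2 extensions
total linear extensions = 18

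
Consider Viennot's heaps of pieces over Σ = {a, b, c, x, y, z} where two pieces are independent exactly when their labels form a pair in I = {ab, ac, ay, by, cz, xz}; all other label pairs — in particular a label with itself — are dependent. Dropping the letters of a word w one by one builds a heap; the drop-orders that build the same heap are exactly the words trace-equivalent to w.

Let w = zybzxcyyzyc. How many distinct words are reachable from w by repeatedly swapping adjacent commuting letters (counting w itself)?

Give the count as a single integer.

6

0(z) covers ∅
1(y) covers 0:z
2(b) covers 0:z
3(z) covers 1:y, 2:b
4(x) covers 1:y, 2:b
5(c) covers 4:x
6(y) covers 3:z, 5:c
7(y) covers 6:y
8(z) covers 7:y
9(y) covers 8:z
10(c) covers 9:y
floor of heap: 0:z
completions by unplaced set U, small U first (add the entries for U minus each lowest piece of U):
  |U|=1: {10}:1
  |U|=2: {9,10}:1
  |U|=3: {8,9,10}:1
  |U|=4: {7,8,9,10}:1
  |U|=5: {6,7,8,9,10}:1
  |U|=6: {3,6,7,8,9,10}:1  {5,6,7,8,9,10}:1
  |U|=7: {3,5,6,7,8,9,10}:2  {4,5,6,7,8,9,10}:1
  |U|=8: {3,4,5,6,7,8,9,10}:3
  |U|=9: {1,3,4,5,6,7,8,9,10}:3  {2,3,4,5,6,7,8,9,10}:3
  start at 0(z): 6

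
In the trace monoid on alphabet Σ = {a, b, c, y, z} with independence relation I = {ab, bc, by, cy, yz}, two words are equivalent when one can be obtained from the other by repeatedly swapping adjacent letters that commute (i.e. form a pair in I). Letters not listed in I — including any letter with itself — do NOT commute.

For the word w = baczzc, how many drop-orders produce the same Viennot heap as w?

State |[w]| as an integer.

3

piece 0:b — minimal
piece 1:a — minimal
piece 2:c rests on {1:a}
piece 3:z rests on {0:b, 2:c}
piece 4:z rests on {3:z}
piece 5:c rests on {4:z}
minimal pieces: {0:b, 1:a}
ways to finish when only these pieces remain (= sum over removing one remaining piece with nothing left below it):
  1 left: {5}→1
  2 left: {4,5}→1
  3 left: {3,4,5}→1
  4 left: {0,3,4,5}→1  {2,3,4,5}→1
  placing 0:b first → 1 extensions
  placing 1:a first → 2 extensions
total linear extensions = 3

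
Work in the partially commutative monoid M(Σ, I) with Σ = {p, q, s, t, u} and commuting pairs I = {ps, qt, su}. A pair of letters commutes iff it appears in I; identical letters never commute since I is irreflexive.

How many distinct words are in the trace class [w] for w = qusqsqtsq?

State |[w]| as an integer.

piece 0:q — minimal
piece 1:u rests on {0:q}
piece 2:s rests on {0:q}
piece 3:q rests on {1:u, 2:s}
piece 4:s rests on {3:q}
piece 5:q rests on {4:s}
piece 6:t rests on {4:s}
piece 7:s rests on {5:q, 6:t}
piece 8:q rests on {7:s}
minimal pieces: {0:q}
ways to finish when only these pieces remain (= sum over removing one remaining piece with nothing left below it):
  1 left: {8}→1
  2 left: {7,8}→1
  3 left: {5,7,8}→1  {6,7,8}→1
  4 left: {5,6,7,8}→2
  5 left: {4,5,6,7,8}→2
  6 left: {3,4,5,6,7,8}→2
  7 left: {1,3,4,5,6,7,8}→2  {2,3,4,5,6,7,8}→2
  placing 0:q first → 4 extensions

4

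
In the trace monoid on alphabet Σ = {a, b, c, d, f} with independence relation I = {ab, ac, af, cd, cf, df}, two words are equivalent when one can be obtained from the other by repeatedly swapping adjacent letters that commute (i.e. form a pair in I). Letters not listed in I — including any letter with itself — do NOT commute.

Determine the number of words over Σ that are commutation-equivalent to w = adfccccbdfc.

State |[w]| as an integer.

0(a) covers ∅
1(d) covers 0:a
2(f) covers ∅
3(c) covers ∅
4(c) covers 3:c
5(c) covers 4:c
6(c) covers 5:c
7(b) covers 1:d, 2:f, 6:c
8(d) covers 7:b
9(f) covers 7:b
10(c) covers 7:b
floor of heap: 0:a, 2:f, 3:c
completions by unplaced set U, small U first (add the entries for U minus each lowest piece of U):
  |U|=1: {8}:1  {9}:1  {10}:1
  |U|=2: {8,9}:2  {8,10}:2  {9,10}:2
  |U|=3: {8,9,10}:6
  |U|=4: {7,8,9,10}:6
  |U|=5: {1,7,8,9,10}:6  {2,7,8,9,10}:6  {6,7,8,9,10}:6
  |U|=6: {0,1,7,8,9,10}:6  {1,2,7,8,9,10}:12  {1,6,7,8,9,10}:12  {2,6,7,8,9,10}:12  {5,6,7,8,9,10}:6
  |U|=7: {0,1,2,7,8,9,10}:18  {0,1,6,7,8,9,10}:18  {1,2,6,7,8,9,10}:36  {1,5,6,7,8,9,10}:18  {2,5,6,7,8,9,10}:18  {4,5,6,7,8,9,10}:6
  |U|=8: {0,1,2,6,7,8,9,10}:72  {0,1,5,6,7,8,9,10}:36  {1,2,5,6,7,8,9,10}:72  {1,4,5,6,7,8,9,10}:24  {2,4,5,6,7,8,9,10}:24  {3,4,5,6,7,8,9,10}:6
  |U|=9: {0,1,2,5,6,7,8,9,10}:180  {0,1,4,5,6,7,8,9,10}:60  {1,2,4,5,6,7,8,9,10}:120  {1,3,4,5,6,7,8,9,10}:30  {2,3,4,5,6,7,8,9,10}:30
  start at 0(a): 180
  start at 2(f): 90
  start at 3(c): 360
sum over floor = 630

630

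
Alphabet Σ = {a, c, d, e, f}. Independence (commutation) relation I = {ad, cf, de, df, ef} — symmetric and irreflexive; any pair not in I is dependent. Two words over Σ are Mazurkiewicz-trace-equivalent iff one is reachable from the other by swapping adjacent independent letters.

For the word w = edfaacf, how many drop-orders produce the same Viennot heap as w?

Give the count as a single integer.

drop 0:e onto floor
drop 1:d onto floor
drop 2:f onto floor
drop 3:a onto {0:e, 2:f}
drop 4:a onto {3:a}
drop 5:c onto {1:d, 4:a}
drop 6:f onto {4:a}
ground layer = {0:e, 1:d, 2:f}
drop-orders for the pieces not yet dropped (sum over which currently-grounded one goes next):
  1 to go: {5} 1  {6} 1
  2 to go: {1,5} 1  {5,6} 2
  3 to go: {1,5,6} 3  {4,5,6} 2
  4 to go: {1,4,5,6} 5  {3,4,5,6} 2
  5 to go: {0,3,4,5,6} 2  {1,3,4,5,6} 7  {2,3,4,5,6} 2
  if 0:e drops first: 9 orders
  if 1:d drops first: 4 orders
  if 2:f drops first: 9 orders
heap linearizations: 22

22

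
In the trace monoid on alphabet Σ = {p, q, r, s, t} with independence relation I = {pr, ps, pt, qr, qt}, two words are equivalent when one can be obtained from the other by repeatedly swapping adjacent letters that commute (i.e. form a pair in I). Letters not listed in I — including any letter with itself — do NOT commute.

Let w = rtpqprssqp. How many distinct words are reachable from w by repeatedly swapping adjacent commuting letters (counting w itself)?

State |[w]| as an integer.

#0=r has no predecessor
#1=t depends on [0:r]
#2=p has no predecessor
#3=q depends on [2:p]
#4=p depends on [3:q]
#5=r depends on [1:t]
#6=s depends on [3:q, 5:r]
#7=s depends on [6:s]
#8=q depends on [4:p, 7:s]
#9=p depends on [8:q]
sources: [0:r, 2:p]
N(rest) = Σ N(rest − s) over sources s of rest; N(one piece) = 1:
  size 1 → [9]=1
  size 2 → [8,9]=1
  size 3 → [4,8,9]=1  [7,8,9]=1
  size 4 → [4,7,8,9]=2  [6,7,8,9]=1
  size 5 → [4,6,7,8,9]=3  [5,6,7,8,9]=1
  size 6 → [1,5,6,7,8,9]=1  [3,4,6,7,8,9]=3  [4,5,6,7,8,9]=4
  size 7 → [0,1,5,6,7,8,9]=1  [1,4,5,6,7,8,9]=5  [2,3,4,6,7,8,9]=3  [3,4,5,6,7,8,9]=7
  size 8 → [0,1,4,5,6,7,8,9]=6  [1,3,4,5,6,7,8,9]=12  [2,3,4,5,6,7,8,9]=10
  first=0(r) contributes 22
  first=2(p) contributes 18
|[w]| = 40

40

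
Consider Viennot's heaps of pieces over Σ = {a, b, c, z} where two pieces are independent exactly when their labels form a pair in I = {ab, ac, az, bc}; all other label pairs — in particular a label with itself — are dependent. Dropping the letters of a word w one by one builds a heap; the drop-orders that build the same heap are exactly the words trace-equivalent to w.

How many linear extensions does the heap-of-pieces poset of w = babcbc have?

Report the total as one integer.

piece 0:b — minimal
piece 1:a — minimal
piece 2:b rests on {0:b}
piece 3:c — minimal
piece 4:b rests on {2:b}
piece 5:c rests on {3:c}
minimal pieces: {0:b, 1:a, 3:c}
ways to finish when only these pieces remain (= sum over removing one remaining piece with nothing left below it):
  1 left: {1}→1  {4}→1  {5}→1
  2 left: {1,4}→2  {1,5}→2  {2,4}→1  {3,5}→1  {4,5}→2
  3 left: {0,2,4}→1  {1,2,4}→3  {1,3,5}→3  {1,4,5}→6  {2,4,5}→3  {3,4,5}→3
  4 left: {0,1,2,4}→4  {0,2,4,5}→4  {1,2,4,5}→12  {1,3,4,5}→12  {2,3,4,5}→6
  placing 0:b first → 30 extensions
  placing 1:a first → 10 extensions
  placing 3:c first → 20 extensions
total linear extensions = 60

60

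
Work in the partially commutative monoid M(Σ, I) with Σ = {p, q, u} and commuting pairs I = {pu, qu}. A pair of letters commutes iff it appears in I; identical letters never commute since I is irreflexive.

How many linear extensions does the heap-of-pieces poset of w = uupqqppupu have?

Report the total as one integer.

piece 0:u — minimal
piece 1:u rests on {0:u}
piece 2:p — minimal
piece 3:q rests on {2:p}
piece 4:q rests on {3:q}
piece 5:p rests on {4:q}
piece 6:p rests on {5:p}
piece 7:u rests on {1:u}
piece 8:p rests on {6:p}
piece 9:u rests on {7:u}
minimal pieces: {0:u, 2:p}
ways to finish when only these pieces remain (= sum over removing one remaining piece with nothing left below it):
  1 left: {8}→1  {9}→1
  2 left: {6,8}→1  {7,9}→1  {8,9}→2
  3 left: {1,7,9}→1  {5,6,8}→1  {6,8,9}→3  {7,8,9}→3
  4 left: {0,1,7,9}→1  {1,7,8,9}→4  {4,5,6,8}→1  {5,6,8,9}→4  {6,7,8,9}→6
  5 left: {0,1,7,8,9}→5  {1,6,7,8,9}→10  {3,4,5,6,8}→1  {4,5,6,8,9}→5  {5,6,7,8,9}→10
  6 left: {0,1,6,7,8,9}→15  {1,5,6,7,8,9}→20  {2,3,4,5,6,8}→1  {3,4,5,6,8,9}→6  {4,5,6,7,8,9}→15
  7 left: {0,1,5,6,7,8,9}→35  {1,4,5,6,7,8,9}→35  {2,3,4,5,6,8,9}→7  {3,4,5,6,7,8,9}→21
  8 left: {0,1,4,5,6,7,8,9}→70  {1,3,4,5,6,7,8,9}→56  {2,3,4,5,6,7,8,9}→28
  placing 0:u first → 84 extensions
  placing 2:p first → 126 extensions
total linear extensions = 210

210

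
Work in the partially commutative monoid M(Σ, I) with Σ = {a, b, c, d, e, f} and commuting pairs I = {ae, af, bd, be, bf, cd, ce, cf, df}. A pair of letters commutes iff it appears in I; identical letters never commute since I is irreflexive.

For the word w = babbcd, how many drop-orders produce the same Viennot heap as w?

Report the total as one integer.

4

drop 0:b onto floor
drop 1:a onto {0:b}
drop 2:b onto {1:a}
drop 3:b onto {2:b}
drop 4:c onto {3:b}
drop 5:d onto {1:a}
ground layer = {0:b}
drop-orders for the pieces not yet dropped (sum over which currently-grounded one goes next):
  1 to go: {4} 1  {5} 1
  2 to go: {3,4} 1  {4,5} 2
  3 to go: {2,3,4} 1  {3,4,5} 3
  4 to go: {2,3,4,5} 4
  if 0:b drops first: 4 orders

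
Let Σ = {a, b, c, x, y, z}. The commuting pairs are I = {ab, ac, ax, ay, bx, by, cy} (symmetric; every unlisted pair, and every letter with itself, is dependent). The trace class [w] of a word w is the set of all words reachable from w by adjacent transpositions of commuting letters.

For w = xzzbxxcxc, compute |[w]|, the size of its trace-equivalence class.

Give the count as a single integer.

3

piece 0:x — minimal
piece 1:z rests on {0:x}
piece 2:z rests on {1:z}
piece 3:b rests on {2:z}
piece 4:x rests on {2:z}
piece 5:x rests on {4:x}
piece 6:c rests on {3:b, 5:x}
piece 7:x rests on {6:c}
piece 8:c rests on {7:x}
minimal pieces: {0:x}
ways to finish when only these pieces remain (= sum over removing one remaining piece with nothing left below it):
  1 left: {8}→1
  2 left: {7,8}→1
  3 left: {6,7,8}→1
  4 left: {3,6,7,8}→1  {5,6,7,8}→1
  5 left: {3,5,6,7,8}→2  {4,5,6,7,8}→1
  6 left: {3,4,5,6,7,8}→3
  7 left: {2,3,4,5,6,7,8}→3
  placing 0:x first → 3 extensions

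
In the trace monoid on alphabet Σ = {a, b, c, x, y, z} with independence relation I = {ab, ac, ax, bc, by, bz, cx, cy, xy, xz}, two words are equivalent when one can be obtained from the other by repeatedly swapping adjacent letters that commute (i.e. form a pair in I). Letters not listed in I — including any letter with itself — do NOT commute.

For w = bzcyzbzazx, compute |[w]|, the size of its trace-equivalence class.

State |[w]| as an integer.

240

0(b) covers ∅
1(z) covers ∅
2(c) covers 1:z
3(y) covers 1:z
4(z) covers 2:c, 3:y
5(b) covers 0:b
6(z) covers 4:z
7(a) covers 6:z
8(z) covers 7:a
9(x) covers 5:b
floor of heap: 0:b, 1:z
completions by unplaced set U, small U first (add the entries for U minus each lowest piece of U):
  |U|=1: {8}:1  {9}:1
  |U|=2: {5,9}:1  {7,8}:1  {8,9}:2
  |U|=3: {0,5,9}:1  {5,8,9}:3  {6,7,8}:1  {7,8,9}:3
  |U|=4: {0,5,8,9}:4  {4,6,7,8}:1  {5,7,8,9}:6  {6,7,8,9}:4
  |U|=5: {0,5,7,8,9}:10  {2,4,6,7,8}:1  {3,4,6,7,8}:1  {4,6,7,8,9}:5  {5,6,7,8,9}:10
  |U|=6: {0,5,6,7,8,9}:20  {2,3,4,6,7,8}:2  {2,4,6,7,8,9}:6  {3,4,6,7,8,9}:6  {4,5,6,7,8,9}:15
  |U|=7: {0,4,5,6,7,8,9}:35  {1,2,3,4,6,7,8}:2  {2,3,4,6,7,8,9}:14  {2,4,5,6,7,8,9}:21  {3,4,5,6,7,8,9}:21
  |U|=8: {0,2,4,5,6,7,8,9}:56  {0,3,4,5,6,7,8,9}:56  {1,2,3,4,6,7,8,9}:16  {2,3,4,5,6,7,8,9}:56
  start at 0(b): 72
  start at 1(z): 168
sum over floor = 240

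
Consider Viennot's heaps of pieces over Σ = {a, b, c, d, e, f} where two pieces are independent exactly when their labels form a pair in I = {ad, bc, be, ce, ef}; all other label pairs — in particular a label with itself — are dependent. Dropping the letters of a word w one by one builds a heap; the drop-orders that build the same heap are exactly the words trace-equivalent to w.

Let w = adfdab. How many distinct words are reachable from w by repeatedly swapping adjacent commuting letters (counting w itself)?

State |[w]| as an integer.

4

drop 0:a onto floor
drop 1:d onto floor
drop 2:f onto {0:a, 1:d}
drop 3:d onto {2:f}
drop 4:a onto {2:f}
drop 5:b onto {3:d, 4:a}
ground layer = {0:a, 1:d}
drop-orders for the pieces not yet dropped (sum over which currently-grounded one goes next):
  1 to go: {5} 1
  2 to go: {3,5} 1  {4,5} 1
  3 to go: {3,4,5} 2
  4 to go: {2,3,4,5} 2
  if 0:a drops first: 2 orders
  if 1:d drops first: 2 orders
heap linearizations: 4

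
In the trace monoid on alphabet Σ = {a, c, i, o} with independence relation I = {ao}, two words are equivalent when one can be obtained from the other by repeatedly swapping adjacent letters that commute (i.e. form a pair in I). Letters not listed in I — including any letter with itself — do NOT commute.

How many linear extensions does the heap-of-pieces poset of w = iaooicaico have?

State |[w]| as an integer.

#0=i has no predecessor
#1=a depends on [0:i]
#2=o depends on [0:i]
#3=o depends on [2:o]
#4=i depends on [1:a, 3:o]
#5=c depends on [4:i]
#6=a depends on [5:c]
#7=i depends on [6:a]
#8=c depends on [7:i]
#9=o depends on [8:c]
sources: [0:i]
N(rest) = Σ N(rest − s) over sources s of rest; N(one piece) = 1:
  size 1 → [9]=1
  size 2 → [8,9]=1
  size 3 → [7,8,9]=1
  size 4 → [6,7,8,9]=1
  size 5 → [5,6,7,8,9]=1
  size 6 → [4,5,6,7,8,9]=1
  size 7 → [1,4,5,6,7,8,9]=1  [3,4,5,6,7,8,9]=1
  size 8 → [1,3,4,5,6,7,8,9]=2  [2,3,4,5,6,7,8,9]=1
  first=0(i) contributes 3

3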